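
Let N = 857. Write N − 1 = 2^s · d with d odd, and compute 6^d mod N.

857 − 1 = 856 = 2^3 · 107, so d = 107.
6^1 ≡ 6 (mod 857)
6^2 ≡ 6^2 = 36 ≡ 36 (mod 857)
6^4 ≡ 36^2 = 1296 ≡ 439 (mod 857)
6^8 ≡ 439^2 = 192721 ≡ 753 (mod 857)
6^16 ≡ 753^2 = 567009 ≡ 532 (mod 857)
6^32 ≡ 532^2 = 283024 ≡ 214 (mod 857)
6^64 ≡ 214^2 = 45796 ≡ 375 (mod 857)
107 = 64 + 32 + 8 + 2 + 1 in binary powers of 2.
So 6^107 ≡ 375 · 214 · 753 · 36 · 6 ≡ 351 (mod 857).
Squaring chain: 351 → 650 → 856; reaches −1, so base 6 does not prove 857 composite.

351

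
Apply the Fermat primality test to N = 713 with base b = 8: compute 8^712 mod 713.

188

8^1 ≡ 8 (mod 713)
8^2 ≡ 8^2 = 64 ≡ 64 (mod 713)
8^4 ≡ 64^2 = 4096 ≡ 531 (mod 713)
8^8 ≡ 531^2 = 281961 ≡ 326 (mod 713)
8^16 ≡ 326^2 = 106276 ≡ 39 (mod 713)
8^32 ≡ 39^2 = 1521 ≡ 95 (mod 713)
8^64 ≡ 95^2 = 9025 ≡ 469 (mod 713)
8^128 ≡ 469^2 = 219961 ≡ 357 (mod 713)
8^256 ≡ 357^2 = 127449 ≡ 535 (mod 713)
8^512 ≡ 535^2 = 286225 ≡ 312 (mod 713)
712 = 512 + 128 + 64 + 8 in binary powers of 2.
So 8^712 ≡ 312 · 357 · 469 · 326 ≡ 188 (mod 713).
Since 188 ≠ 1, base 8 is a Fermat witness: 713 is composite.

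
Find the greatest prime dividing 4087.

4087 = 61 · 67
67 is prime.
So 4087 = 61 · 67; the largest prime factor is 67.

67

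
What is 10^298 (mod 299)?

289

10^1 ≡ 10 (mod 299)
10^2 ≡ 10^2 = 100 ≡ 100 (mod 299)
10^4 ≡ 100^2 = 10000 ≡ 133 (mod 299)
10^8 ≡ 133^2 = 17689 ≡ 48 (mod 299)
10^16 ≡ 48^2 = 2304 ≡ 211 (mod 299)
10^32 ≡ 211^2 = 44521 ≡ 269 (mod 299)
10^64 ≡ 269^2 = 72361 ≡ 3 (mod 299)
10^128 ≡ 3^2 = 9 ≡ 9 (mod 299)
10^256 ≡ 9^2 = 81 ≡ 81 (mod 299)
298 = 256 + 32 + 8 + 2 in binary powers of 2.
So 10^298 ≡ 81 · 269 · 48 · 100 ≡ 289 (mod 299).
Since 289 ≠ 1, base 10 is a Fermat witness: 299 is composite.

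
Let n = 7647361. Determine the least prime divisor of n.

7647361 is odd.
Digit sum 34, not divisible by 3.
Ends in 1: not divisible by 5.
7: 7647361 = 7·1092480 + 1
11: 7647361 = 11·695214 + 7
13: 7647361 = 13·588258 + 7
17: 7647361 = 17·449844 + 13
19: 7647361 = 19·402492 + 13
23: 7647361 = 23·332493 + 22
29: 7647361 = 29·263702 + 3
31: 7647361 = 31·246689 + 2
37: 7647361 = 37·206685 + 16
41: 7647361 = 41·186521

41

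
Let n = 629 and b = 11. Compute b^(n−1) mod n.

11^1 ≡ 11 (mod 629)
11^2 ≡ 11^2 = 121 ≡ 121 (mod 629)
11^4 ≡ 121^2 = 14641 ≡ 174 (mod 629)
11^8 ≡ 174^2 = 30276 ≡ 84 (mod 629)
11^16 ≡ 84^2 = 7056 ≡ 137 (mod 629)
11^32 ≡ 137^2 = 18769 ≡ 528 (mod 629)
11^64 ≡ 528^2 = 278784 ≡ 137 (mod 629)
11^128 ≡ 137^2 = 18769 ≡ 528 (mod 629)
11^256 ≡ 528^2 = 278784 ≡ 137 (mod 629)
11^512 ≡ 137^2 = 18769 ≡ 528 (mod 629)
628 = 512 + 64 + 32 + 16 + 4 in binary powers of 2.
So 11^628 ≡ 528 · 137 · 528 · 137 · 174 ≡ 174 (mod 629).
Since 174 ≠ 1, base 11 is a Fermat witness: 629 is composite.

174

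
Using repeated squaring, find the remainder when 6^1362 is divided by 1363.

397

6^1 ≡ 6 (mod 1363)
6^2 ≡ 6^2 = 36 ≡ 36 (mod 1363)
6^4 ≡ 36^2 = 1296 ≡ 1296 (mod 1363)
6^8 ≡ 1296^2 = 1679616 ≡ 400 (mod 1363)
6^16 ≡ 400^2 = 160000 ≡ 529 (mod 1363)
6^32 ≡ 529^2 = 279841 ≡ 426 (mod 1363)
6^64 ≡ 426^2 = 181476 ≡ 197 (mod 1363)
6^128 ≡ 197^2 = 38809 ≡ 645 (mod 1363)
6^256 ≡ 645^2 = 416025 ≡ 310 (mod 1363)
6^512 ≡ 310^2 = 96100 ≡ 690 (mod 1363)
6^1024 ≡ 690^2 = 476100 ≡ 413 (mod 1363)
1362 = 1024 + 256 + 64 + 16 + 2 in binary powers of 2.
So 6^1362 ≡ 413 · 310 · 197 · 529 · 36 ≡ 397 (mod 1363).
Since 397 ≠ 1, base 6 is a Fermat witness: 1363 is composite.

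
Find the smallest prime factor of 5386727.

61

5386727 is odd.
Digit sum 38, not divisible by 3.
Ends in 7: not divisible by 5.
7: 5386727 = 7·769532 + 3
11: 5386727 = 11·489702 + 5
13: 5386727 = 13·414363 + 8
17: 5386727 = 17·316866 + 5
19: 5386727 = 19·283511 + 18
23: 5386727 = 23·234205 + 12
29: 5386727 = 29·185749 + 6
31: 5386727 = 31·173765 + 12
37: 5386727 = 37·145587 + 8
41: 5386727 = 41·131383 + 24
43: 5386727 = 43·125272 + 31
47: 5386727 = 47·114611 + 10
53: 5386727 = 53·101636 + 19
59: 5386727 = 59·91300 + 27
61: 5386727 = 61·88307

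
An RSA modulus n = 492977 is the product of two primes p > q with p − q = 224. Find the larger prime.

Since p = q + 224, we have 492977 = q(q + 224), so q² + 224q − 492977 = 0.
Discriminant: 224² + 4·492977 = 50176 + 1971908 = 2022084; √2022084 = 1422.
q = (−224 + 1422)/2 = 599, and p = q + 224 = 823.
Check: 599 · 823 = 492977.

823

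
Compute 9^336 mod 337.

9^1 ≡ 9 (mod 337)
9^2 ≡ 9^2 = 81 ≡ 81 (mod 337)
9^4 ≡ 81^2 = 6561 ≡ 158 (mod 337)
9^8 ≡ 158^2 = 24964 ≡ 26 (mod 337)
9^16 ≡ 26^2 = 676 ≡ 2 (mod 337)
9^32 ≡ 2^2 = 4 ≡ 4 (mod 337)
9^64 ≡ 4^2 = 16 ≡ 16 (mod 337)
9^128 ≡ 16^2 = 256 ≡ 256 (mod 337)
9^256 ≡ 256^2 = 65536 ≡ 158 (mod 337)
336 = 256 + 64 + 16 in binary powers of 2.
So 9^336 ≡ 158 · 16 · 2 ≡ 1 (mod 337).
Since the result is 1, base 9 gives no evidence that 337 is composite.

1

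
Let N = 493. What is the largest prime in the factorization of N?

29

493 = 17 · 29
29 is prime.
So 493 = 17 · 29; the largest prime factor is 29.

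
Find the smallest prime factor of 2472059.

2472059 is odd.
Digit sum 29, not divisible by 3.
Ends in 9: not divisible by 5.
7: 2472059 = 7·353151 + 2
11: 2472059 = 11·224732 + 7
13: 2472059 = 13·190158 + 5
17: 2472059 = 17·145415 + 4
19: 2472059 = 19·130108 + 7
23: 2472059 = 23·107480 + 19
29: 2472059 = 29·85243 + 12
31: 2472059 = 31·79743 + 26
37: 2472059 = 37·66812 + 15
41: 2472059 = 41·60294 + 5
43: 2472059 = 43·57489 + 32
47: 2472059 = 47·52597

47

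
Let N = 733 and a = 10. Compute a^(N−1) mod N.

1

10^1 ≡ 10 (mod 733)
10^2 ≡ 10^2 = 100 ≡ 100 (mod 733)
10^4 ≡ 100^2 = 10000 ≡ 471 (mod 733)
10^8 ≡ 471^2 = 221841 ≡ 475 (mod 733)
10^16 ≡ 475^2 = 225625 ≡ 594 (mod 733)
10^32 ≡ 594^2 = 352836 ≡ 263 (mod 733)
10^64 ≡ 263^2 = 69169 ≡ 267 (mod 733)
10^128 ≡ 267^2 = 71289 ≡ 188 (mod 733)
10^256 ≡ 188^2 = 35344 ≡ 160 (mod 733)
10^512 ≡ 160^2 = 25600 ≡ 678 (mod 733)
732 = 512 + 128 + 64 + 16 + 8 + 4 in binary powers of 2.
So 10^732 ≡ 678 · 188 · 267 · 594 · 475 · 471 ≡ 1 (mod 733).
Since the result is 1, base 10 gives no evidence that 733 is composite.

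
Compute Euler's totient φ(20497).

Factor: 20497 = 103 · 199.
φ(20497) = (103−1) · (199−1) = 102 · 198 = 20196.

20196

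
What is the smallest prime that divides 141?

141 is odd.
Digit sum 6, divisible by 3.

3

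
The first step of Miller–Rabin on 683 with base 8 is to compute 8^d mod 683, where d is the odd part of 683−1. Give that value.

682

683 − 1 = 682 = 2^1 · 341, so d = 341.
8^1 ≡ 8 (mod 683)
8^2 ≡ 8^2 = 64 ≡ 64 (mod 683)
8^4 ≡ 64^2 = 4096 ≡ 681 (mod 683)
8^8 ≡ 681^2 = 463761 ≡ 4 (mod 683)
8^16 ≡ 4^2 = 16 ≡ 16 (mod 683)
8^32 ≡ 16^2 = 256 ≡ 256 (mod 683)
8^64 ≡ 256^2 = 65536 ≡ 651 (mod 683)
8^128 ≡ 651^2 = 423801 ≡ 341 (mod 683)
8^256 ≡ 341^2 = 116281 ≡ 171 (mod 683)
341 = 256 + 64 + 16 + 4 + 1 in binary powers of 2.
So 8^341 ≡ 171 · 651 · 16 · 681 · 8 ≡ 682 (mod 683).
Since 8^d ≡ 682 (mod 683), base 8 does not prove 683 composite.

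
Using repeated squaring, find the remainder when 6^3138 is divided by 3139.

6^1 ≡ 6 (mod 3139)
6^2 ≡ 6^2 = 36 ≡ 36 (mod 3139)
6^4 ≡ 36^2 = 1296 ≡ 1296 (mod 3139)
6^8 ≡ 1296^2 = 1679616 ≡ 251 (mod 3139)
6^16 ≡ 251^2 = 63001 ≡ 221 (mod 3139)
6^32 ≡ 221^2 = 48841 ≡ 1756 (mod 3139)
6^64 ≡ 1756^2 = 3083536 ≡ 1038 (mod 3139)
6^128 ≡ 1038^2 = 1077444 ≡ 767 (mod 3139)
6^256 ≡ 767^2 = 588289 ≡ 1296 (mod 3139)
6^512 ≡ 1296^2 = 1679616 ≡ 251 (mod 3139)
6^1024 ≡ 251^2 = 63001 ≡ 221 (mod 3139)
6^2048 ≡ 221^2 = 48841 ≡ 1756 (mod 3139)
3138 = 2048 + 1024 + 64 + 2 in binary powers of 2.
So 6^3138 ≡ 1756 · 221 · 1038 · 36 ≡ 2710 (mod 3139).
Since 2710 ≠ 1, base 6 is a Fermat witness: 3139 is composite.

2710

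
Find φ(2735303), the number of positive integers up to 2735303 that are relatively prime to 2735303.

Factor: 2735303 = 97 · 163 · 173.
φ(2735303) = (97−1) · (163−1) · (173−1) = 96 · 162 · 172 = 2674944.

2674944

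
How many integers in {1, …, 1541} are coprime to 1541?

1452

Factor: 1541 = 23 · 67.
φ(1541) = (23−1) · (67−1) = 22 · 66 = 1452.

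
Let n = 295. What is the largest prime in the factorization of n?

295 = 5 · 59
59 is prime.
So 295 = 5 · 59; the largest prime factor is 59.

59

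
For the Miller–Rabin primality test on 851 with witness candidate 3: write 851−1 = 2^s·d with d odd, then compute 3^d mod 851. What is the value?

324

851 − 1 = 850 = 2^1 · 425, so d = 425.
3^1 ≡ 3 (mod 851)
3^2 ≡ 3^2 = 9 ≡ 9 (mod 851)
3^4 ≡ 9^2 = 81 ≡ 81 (mod 851)
3^8 ≡ 81^2 = 6561 ≡ 604 (mod 851)
3^16 ≡ 604^2 = 364816 ≡ 588 (mod 851)
3^32 ≡ 588^2 = 345744 ≡ 238 (mod 851)
3^64 ≡ 238^2 = 56644 ≡ 478 (mod 851)
3^128 ≡ 478^2 = 228484 ≡ 416 (mod 851)
3^256 ≡ 416^2 = 173056 ≡ 303 (mod 851)
425 = 256 + 128 + 32 + 8 + 1 in binary powers of 2.
So 3^425 ≡ 303 · 416 · 238 · 604 · 3 ≡ 324 (mod 851).
Squaring chain: 324; never reaches −1, so base 3 is a Miller–Rabin witness that 851 is composite.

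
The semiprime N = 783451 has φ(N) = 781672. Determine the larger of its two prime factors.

983

φ(n) = (p−1)(q−1) = n − (p+q) + 1, so p + q = 783451 − 781672 + 1 = 1780.
p and q are the roots of t² − 1780t + 783451 = 0.
Discriminant: 1780² − 4·783451 = 3168400 − 3133804 = 34596; √34596 = 186.
q = (1780 − 186)/2 = 797, p = (1780 + 186)/2 = 983.
Check: 797 · 983 = 783451.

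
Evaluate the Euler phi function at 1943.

1848

Factor: 1943 = 29 · 67.
φ(1943) = (29−1) · (67−1) = 28 · 66 = 1848.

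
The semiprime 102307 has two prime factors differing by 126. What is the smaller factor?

263

Since p = q + 126, we have 102307 = q(q + 126), so q² + 126q − 102307 = 0.
Discriminant: 126² + 4·102307 = 15876 + 409228 = 425104; √425104 = 652.
q = (−126 + 652)/2 = 263, and p = q + 126 = 389.
Check: 263 · 389 = 102307.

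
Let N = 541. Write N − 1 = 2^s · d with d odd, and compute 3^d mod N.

1

541 − 1 = 540 = 2^2 · 135, so d = 135.
3^1 ≡ 3 (mod 541)
3^2 ≡ 3^2 = 9 ≡ 9 (mod 541)
3^4 ≡ 9^2 = 81 ≡ 81 (mod 541)
3^8 ≡ 81^2 = 6561 ≡ 69 (mod 541)
3^16 ≡ 69^2 = 4761 ≡ 433 (mod 541)
3^32 ≡ 433^2 = 187489 ≡ 303 (mod 541)
3^64 ≡ 303^2 = 91809 ≡ 380 (mod 541)
3^128 ≡ 380^2 = 144400 ≡ 494 (mod 541)
135 = 128 + 4 + 2 + 1 in binary powers of 2.
So 3^135 ≡ 494 · 81 · 9 · 3 ≡ 1 (mod 541).
Since 3^d ≡ 1 (mod 541), base 3 does not prove 541 composite.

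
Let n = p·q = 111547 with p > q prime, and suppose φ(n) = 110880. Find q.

331

φ(n) = (p−1)(q−1) = n − (p+q) + 1, so p + q = 111547 − 110880 + 1 = 668.
p and q are the roots of t² − 668t + 111547 = 0.
Discriminant: 668² − 4·111547 = 446224 − 446188 = 36; √36 = 6.
q = (668 − 6)/2 = 331, p = (668 + 6)/2 = 337.
Check: 331 · 337 = 111547.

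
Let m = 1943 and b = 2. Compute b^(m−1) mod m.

1430

2^1 ≡ 2 (mod 1943)
2^2 ≡ 2^2 = 4 ≡ 4 (mod 1943)
2^4 ≡ 4^2 = 16 ≡ 16 (mod 1943)
2^8 ≡ 16^2 = 256 ≡ 256 (mod 1943)
2^16 ≡ 256^2 = 65536 ≡ 1417 (mod 1943)
2^32 ≡ 1417^2 = 2007889 ≡ 770 (mod 1943)
2^64 ≡ 770^2 = 592900 ≡ 285 (mod 1943)
2^128 ≡ 285^2 = 81225 ≡ 1562 (mod 1943)
2^256 ≡ 1562^2 = 2439844 ≡ 1379 (mod 1943)
2^512 ≡ 1379^2 = 1901641 ≡ 1387 (mod 1943)
2^1024 ≡ 1387^2 = 1923769 ≡ 199 (mod 1943)
1942 = 1024 + 512 + 256 + 128 + 16 + 4 + 2 in binary powers of 2.
So 2^1942 ≡ 199 · 1387 · 1379 · 1562 · 1417 · 16 · 4 ≡ 1430 (mod 1943).
Since 1430 ≠ 1, base 2 is a Fermat witness: 1943 is composite.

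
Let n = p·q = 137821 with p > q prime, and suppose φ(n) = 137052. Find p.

487

φ(n) = (p−1)(q−1) = n − (p+q) + 1, so p + q = 137821 − 137052 + 1 = 770.
p and q are the roots of t² − 770t + 137821 = 0.
Discriminant: 770² − 4·137821 = 592900 − 551284 = 41616; √41616 = 204.
q = (770 − 204)/2 = 283, p = (770 + 204)/2 = 487.
Check: 283 · 487 = 137821.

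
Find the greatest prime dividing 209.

19

209 = 11 · 19
19 is prime.
So 209 = 11 · 19; the largest prime factor is 19.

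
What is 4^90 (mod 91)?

1

4^1 ≡ 4 (mod 91)
4^2 ≡ 4^2 = 16 ≡ 16 (mod 91)
4^4 ≡ 16^2 = 256 ≡ 74 (mod 91)
4^8 ≡ 74^2 = 5476 ≡ 16 (mod 91)
4^16 ≡ 16^2 = 256 ≡ 74 (mod 91)
4^32 ≡ 74^2 = 5476 ≡ 16 (mod 91)
4^64 ≡ 16^2 = 256 ≡ 74 (mod 91)
90 = 64 + 16 + 8 + 2 in binary powers of 2.
So 4^90 ≡ 74 · 74 · 16 · 16 ≡ 1 (mod 91).
Since the result is 1, base 4 gives no evidence that 91 is composite.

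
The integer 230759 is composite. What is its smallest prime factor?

23

230759 is odd.
Digit sum 26, not divisible by 3.
Ends in 9: not divisible by 5.
7: 230759 = 7·32965 + 4
11: 230759 = 11·20978 + 1
13: 230759 = 13·17750 + 9
17: 230759 = 17·13574 + 1
19: 230759 = 19·12145 + 4
23: 230759 = 23·10033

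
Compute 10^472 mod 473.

10^1 ≡ 10 (mod 473)
10^2 ≡ 10^2 = 100 ≡ 100 (mod 473)
10^4 ≡ 100^2 = 10000 ≡ 67 (mod 473)
10^8 ≡ 67^2 = 4489 ≡ 232 (mod 473)
10^16 ≡ 232^2 = 53824 ≡ 375 (mod 473)
10^32 ≡ 375^2 = 140625 ≡ 144 (mod 473)
10^64 ≡ 144^2 = 20736 ≡ 397 (mod 473)
10^128 ≡ 397^2 = 157609 ≡ 100 (mod 473)
10^256 ≡ 100^2 = 10000 ≡ 67 (mod 473)
472 = 256 + 128 + 64 + 16 + 8 in binary powers of 2.
So 10^472 ≡ 67 · 100 · 397 · 375 · 232 ≡ 23 (mod 473).
Since 23 ≠ 1, base 10 is a Fermat witness: 473 is composite.

23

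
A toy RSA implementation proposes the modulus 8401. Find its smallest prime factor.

8401 is odd.
Digit sum 13, not divisible by 3.
Ends in 1: not divisible by 5.
7: 8401 = 7·1200 + 1
11: 8401 = 11·763 + 8
13: 8401 = 13·646 + 3
17: 8401 = 17·494 + 3
19: 8401 = 19·442 + 3
23: 8401 = 23·365 + 6
29: 8401 = 29·289 + 20
31: 8401 = 31·271

31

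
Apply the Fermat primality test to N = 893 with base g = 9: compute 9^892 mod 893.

9^1 ≡ 9 (mod 893)
9^2 ≡ 9^2 = 81 ≡ 81 (mod 893)
9^4 ≡ 81^2 = 6561 ≡ 310 (mod 893)
9^8 ≡ 310^2 = 96100 ≡ 549 (mod 893)
9^16 ≡ 549^2 = 301401 ≡ 460 (mod 893)
9^32 ≡ 460^2 = 211600 ≡ 852 (mod 893)
9^64 ≡ 852^2 = 725904 ≡ 788 (mod 893)
9^128 ≡ 788^2 = 620944 ≡ 309 (mod 893)
9^256 ≡ 309^2 = 95481 ≡ 823 (mod 893)
9^512 ≡ 823^2 = 677329 ≡ 435 (mod 893)
892 = 512 + 256 + 64 + 32 + 16 + 8 + 4 in binary powers of 2.
So 9^892 ≡ 435 · 823 · 788 · 852 · 460 · 549 · 310 ≡ 788 (mod 893).
Since 788 ≠ 1, base 9 is a Fermat witness: 893 is composite.

788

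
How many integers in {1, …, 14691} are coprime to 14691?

Factor: 14691 = 3 · 59 · 83.
φ(14691) = (3−1) · (59−1) · (83−1) = 2 · 58 · 82 = 9512.

9512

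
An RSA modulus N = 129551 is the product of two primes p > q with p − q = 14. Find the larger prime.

367

Since p = q + 14, we have 129551 = q(q + 14), so q² + 14q − 129551 = 0.
Discriminant: 14² + 4·129551 = 196 + 518204 = 518400; √518400 = 720.
q = (−14 + 720)/2 = 353, and p = q + 14 = 367.
Check: 353 · 367 = 129551.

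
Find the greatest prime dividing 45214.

45214 = 2 · 22607
22607 = 13 · 1739
1739 = 37 · 47
47 is prime.
So 45214 = 2 · 13 · 37 · 47; the largest prime factor is 47.

47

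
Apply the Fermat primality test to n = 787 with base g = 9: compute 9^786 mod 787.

1

9^1 ≡ 9 (mod 787)
9^2 ≡ 9^2 = 81 ≡ 81 (mod 787)
9^4 ≡ 81^2 = 6561 ≡ 265 (mod 787)
9^8 ≡ 265^2 = 70225 ≡ 182 (mod 787)
9^16 ≡ 182^2 = 33124 ≡ 70 (mod 787)
9^32 ≡ 70^2 = 4900 ≡ 178 (mod 787)
9^64 ≡ 178^2 = 31684 ≡ 204 (mod 787)
9^128 ≡ 204^2 = 41616 ≡ 692 (mod 787)
9^256 ≡ 692^2 = 478864 ≡ 368 (mod 787)
9^512 ≡ 368^2 = 135424 ≡ 60 (mod 787)
786 = 512 + 256 + 16 + 2 in binary powers of 2.
So 9^786 ≡ 60 · 368 · 70 · 81 ≡ 1 (mod 787).
Since the result is 1, base 9 gives no evidence that 787 is composite.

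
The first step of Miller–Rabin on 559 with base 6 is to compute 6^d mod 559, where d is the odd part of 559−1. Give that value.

216

559 − 1 = 558 = 2^1 · 279, so d = 279.
6^1 ≡ 6 (mod 559)
6^2 ≡ 6^2 = 36 ≡ 36 (mod 559)
6^4 ≡ 36^2 = 1296 ≡ 178 (mod 559)
6^8 ≡ 178^2 = 31684 ≡ 380 (mod 559)
6^16 ≡ 380^2 = 144400 ≡ 178 (mod 559)
6^32 ≡ 178^2 = 31684 ≡ 380 (mod 559)
6^64 ≡ 380^2 = 144400 ≡ 178 (mod 559)
6^128 ≡ 178^2 = 31684 ≡ 380 (mod 559)
6^256 ≡ 380^2 = 144400 ≡ 178 (mod 559)
279 = 256 + 16 + 4 + 2 + 1 in binary powers of 2.
So 6^279 ≡ 178 · 178 · 178 · 36 · 6 ≡ 216 (mod 559).
Squaring chain: 216; never reaches −1, so base 6 is a Miller–Rabin witness that 559 is composite.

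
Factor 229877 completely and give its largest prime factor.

229877 = 47 · 4891
4891 = 67 · 73
73 is prime.
So 229877 = 47 · 67 · 73; the largest prime factor is 73.

73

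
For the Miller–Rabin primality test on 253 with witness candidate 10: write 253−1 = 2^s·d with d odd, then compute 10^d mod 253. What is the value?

253 − 1 = 252 = 2^2 · 63, so d = 63.
10^1 ≡ 10 (mod 253)
10^2 ≡ 10^2 = 100 ≡ 100 (mod 253)
10^4 ≡ 100^2 = 10000 ≡ 133 (mod 253)
10^8 ≡ 133^2 = 17689 ≡ 232 (mod 253)
10^16 ≡ 232^2 = 53824 ≡ 188 (mod 253)
10^32 ≡ 188^2 = 35344 ≡ 177 (mod 253)
63 = 32 + 16 + 8 + 4 + 2 + 1 in binary powers of 2.
So 10^63 ≡ 177 · 188 · 232 · 133 · 100 · 10 ≡ 21 (mod 253).
Squaring chain: 21 → 188; never reaches −1, so base 10 is a Miller–Rabin witness that 253 is composite.

21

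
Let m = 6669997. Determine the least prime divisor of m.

53

6669997 is odd.
Digit sum 52, not divisible by 3.
Ends in 7: not divisible by 5.
7: 6669997 = 7·952856 + 5
11: 6669997 = 11·606363 + 4
13: 6669997 = 13·513076 + 9
17: 6669997 = 17·392352 + 13
19: 6669997 = 19·351052 + 9
23: 6669997 = 23·289999 + 20
29: 6669997 = 29·229999 + 26
31: 6669997 = 31·215161 + 6
37: 6669997 = 37·180270 + 7
41: 6669997 = 41·162682 + 35
43: 6669997 = 43·155116 + 9
47: 6669997 = 47·141914 + 39
53: 6669997 = 53·125849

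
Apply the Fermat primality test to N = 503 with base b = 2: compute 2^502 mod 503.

1

2^1 ≡ 2 (mod 503)
2^2 ≡ 2^2 = 4 ≡ 4 (mod 503)
2^4 ≡ 4^2 = 16 ≡ 16 (mod 503)
2^8 ≡ 16^2 = 256 ≡ 256 (mod 503)
2^16 ≡ 256^2 = 65536 ≡ 146 (mod 503)
2^32 ≡ 146^2 = 21316 ≡ 190 (mod 503)
2^64 ≡ 190^2 = 36100 ≡ 387 (mod 503)
2^128 ≡ 387^2 = 149769 ≡ 378 (mod 503)
2^256 ≡ 378^2 = 142884 ≡ 32 (mod 503)
502 = 256 + 128 + 64 + 32 + 16 + 4 + 2 in binary powers of 2.
So 2^502 ≡ 32 · 378 · 387 · 190 · 146 · 16 · 4 ≡ 1 (mod 503).
Since the result is 1, base 2 gives no evidence that 503 is composite.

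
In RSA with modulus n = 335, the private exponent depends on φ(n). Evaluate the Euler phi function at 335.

Factor: 335 = 5 · 67.
φ(335) = (5−1) · (67−1) = 4 · 66 = 264.

264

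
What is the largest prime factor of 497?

71

497 = 7 · 71
71 is prime.
So 497 = 7 · 71; the largest prime factor is 71.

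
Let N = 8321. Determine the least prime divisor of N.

53

8321 is odd.
Digit sum 14, not divisible by 3.
Ends in 1: not divisible by 5.
7: 8321 = 7·1188 + 5
11: 8321 = 11·756 + 5
13: 8321 = 13·640 + 1
17: 8321 = 17·489 + 8
19: 8321 = 19·437 + 18
23: 8321 = 23·361 + 18
29: 8321 = 29·286 + 27
31: 8321 = 31·268 + 13
37: 8321 = 37·224 + 33
41: 8321 = 41·202 + 39
43: 8321 = 43·193 + 22
47: 8321 = 47·177 + 2
53: 8321 = 53·157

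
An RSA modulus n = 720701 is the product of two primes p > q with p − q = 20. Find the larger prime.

Since p = q + 20, we have 720701 = q(q + 20), so q² + 20q − 720701 = 0.
Discriminant: 20² + 4·720701 = 400 + 2882804 = 2883204; √2883204 = 1698.
q = (−20 + 1698)/2 = 839, and p = q + 20 = 859.
Check: 839 · 859 = 720701.

859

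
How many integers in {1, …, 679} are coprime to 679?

Factor: 679 = 7 · 97.
φ(679) = (7−1) · (97−1) = 6 · 96 = 576.

576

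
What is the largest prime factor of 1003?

59

1003 = 17 · 59
59 is prime.
So 1003 = 17 · 59; the largest prime factor is 59.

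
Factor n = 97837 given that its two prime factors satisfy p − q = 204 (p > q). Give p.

431

Since p = q + 204, we have 97837 = q(q + 204), so q² + 204q − 97837 = 0.
Discriminant: 204² + 4·97837 = 41616 + 391348 = 432964; √432964 = 658.
q = (−204 + 658)/2 = 227, and p = q + 204 = 431.
Check: 227 · 431 = 97837.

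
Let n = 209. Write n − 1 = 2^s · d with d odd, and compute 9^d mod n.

209 − 1 = 208 = 2^4 · 13, so d = 13.
9^1 ≡ 9 (mod 209)
9^2 ≡ 9^2 = 81 ≡ 81 (mod 209)
9^4 ≡ 81^2 = 6561 ≡ 82 (mod 209)
9^8 ≡ 82^2 = 6724 ≡ 36 (mod 209)
13 = 8 + 4 + 1 in binary powers of 2.
So 9^13 ≡ 36 · 82 · 9 ≡ 25 (mod 209).
Squaring chain: 25 → 207 → 4 → 16; never reaches −1, so base 9 is a Miller–Rabin witness that 209 is composite.

25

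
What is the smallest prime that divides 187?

11

187 is odd.
Digit sum 16, not divisible by 3.
Ends in 7: not divisible by 5.
7: 187 = 7·26 + 5
11: 187 = 11·17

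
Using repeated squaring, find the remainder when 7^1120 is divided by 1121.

558

7^1 ≡ 7 (mod 1121)
7^2 ≡ 7^2 = 49 ≡ 49 (mod 1121)
7^4 ≡ 49^2 = 2401 ≡ 159 (mod 1121)
7^8 ≡ 159^2 = 25281 ≡ 619 (mod 1121)
7^16 ≡ 619^2 = 383161 ≡ 900 (mod 1121)
7^32 ≡ 900^2 = 810000 ≡ 638 (mod 1121)
7^64 ≡ 638^2 = 407044 ≡ 121 (mod 1121)
7^128 ≡ 121^2 = 14641 ≡ 68 (mod 1121)
7^256 ≡ 68^2 = 4624 ≡ 140 (mod 1121)
7^512 ≡ 140^2 = 19600 ≡ 543 (mod 1121)
7^1024 ≡ 543^2 = 294849 ≡ 26 (mod 1121)
1120 = 1024 + 64 + 32 in binary powers of 2.
So 7^1120 ≡ 26 · 121 · 638 ≡ 558 (mod 1121).
Since 558 ≠ 1, base 7 is a Fermat witness: 1121 is composite.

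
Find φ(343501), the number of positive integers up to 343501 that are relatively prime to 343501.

320400

Factor: 343501 = 19 · 101 · 179.
φ(343501) = (19−1) · (101−1) · (179−1) = 18 · 100 · 178 = 320400.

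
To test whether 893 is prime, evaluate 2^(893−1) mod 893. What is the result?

777

2^1 ≡ 2 (mod 893)
2^2 ≡ 2^2 = 4 ≡ 4 (mod 893)
2^4 ≡ 4^2 = 16 ≡ 16 (mod 893)
2^8 ≡ 16^2 = 256 ≡ 256 (mod 893)
2^16 ≡ 256^2 = 65536 ≡ 347 (mod 893)
2^32 ≡ 347^2 = 120409 ≡ 747 (mod 893)
2^64 ≡ 747^2 = 558009 ≡ 777 (mod 893)
2^128 ≡ 777^2 = 603729 ≡ 61 (mod 893)
2^256 ≡ 61^2 = 3721 ≡ 149 (mod 893)
2^512 ≡ 149^2 = 22201 ≡ 769 (mod 893)
892 = 512 + 256 + 64 + 32 + 16 + 8 + 4 in binary powers of 2.
So 2^892 ≡ 769 · 149 · 777 · 747 · 347 · 256 · 16 ≡ 777 (mod 893).
Since 777 ≠ 1, base 2 is a Fermat witness: 893 is composite.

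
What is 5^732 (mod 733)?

1

5^1 ≡ 5 (mod 733)
5^2 ≡ 5^2 = 25 ≡ 25 (mod 733)
5^4 ≡ 25^2 = 625 ≡ 625 (mod 733)
5^8 ≡ 625^2 = 390625 ≡ 669 (mod 733)
5^16 ≡ 669^2 = 447561 ≡ 431 (mod 733)
5^32 ≡ 431^2 = 185761 ≡ 312 (mod 733)
5^64 ≡ 312^2 = 97344 ≡ 588 (mod 733)
5^128 ≡ 588^2 = 345744 ≡ 501 (mod 733)
5^256 ≡ 501^2 = 251001 ≡ 315 (mod 733)
5^512 ≡ 315^2 = 99225 ≡ 270 (mod 733)
732 = 512 + 128 + 64 + 16 + 8 + 4 in binary powers of 2.
So 5^732 ≡ 270 · 501 · 588 · 431 · 669 · 625 ≡ 1 (mod 733).
Since the result is 1, base 5 gives no evidence that 733 is composite.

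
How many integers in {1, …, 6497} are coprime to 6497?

Factor: 6497 = 73 · 89.
φ(6497) = (73−1) · (89−1) = 72 · 88 = 6336.

6336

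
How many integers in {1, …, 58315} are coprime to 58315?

Factor: 58315 = 5 · 107 · 109.
φ(58315) = (5−1) · (107−1) · (109−1) = 4 · 106 · 108 = 45792.

45792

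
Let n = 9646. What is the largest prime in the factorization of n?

9646 = 2 · 4823
4823 = 7 · 689
689 = 13 · 53
53 is prime.
So 9646 = 2 · 7 · 13 · 53; the largest prime factor is 53.

53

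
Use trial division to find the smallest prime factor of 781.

781 is odd.
Digit sum 16, not divisible by 3.
Ends in 1: not divisible by 5.
7: 781 = 7·111 + 4
11: 781 = 11·71

11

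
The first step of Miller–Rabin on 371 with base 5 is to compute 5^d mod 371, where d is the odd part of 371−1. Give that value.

371 − 1 = 370 = 2^1 · 185, so d = 185.
5^1 ≡ 5 (mod 371)
5^2 ≡ 5^2 = 25 ≡ 25 (mod 371)
5^4 ≡ 25^2 = 625 ≡ 254 (mod 371)
5^8 ≡ 254^2 = 64516 ≡ 333 (mod 371)
5^16 ≡ 333^2 = 110889 ≡ 331 (mod 371)
5^32 ≡ 331^2 = 109561 ≡ 116 (mod 371)
5^64 ≡ 116^2 = 13456 ≡ 100 (mod 371)
5^128 ≡ 100^2 = 10000 ≡ 354 (mod 371)
185 = 128 + 32 + 16 + 8 + 1 in binary powers of 2.
So 5^185 ≡ 354 · 116 · 331 · 333 · 5 ≡ 87 (mod 371).
Squaring chain: 87; never reaches −1, so base 5 is a Miller–Rabin witness that 371 is composite.

87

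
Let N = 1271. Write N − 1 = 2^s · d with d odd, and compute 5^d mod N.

1271 − 1 = 1270 = 2^1 · 635, so d = 635.
5^1 ≡ 5 (mod 1271)
5^2 ≡ 5^2 = 25 ≡ 25 (mod 1271)
5^4 ≡ 25^2 = 625 ≡ 625 (mod 1271)
5^8 ≡ 625^2 = 390625 ≡ 428 (mod 1271)
5^16 ≡ 428^2 = 183184 ≡ 160 (mod 1271)
5^32 ≡ 160^2 = 25600 ≡ 180 (mod 1271)
5^64 ≡ 180^2 = 32400 ≡ 625 (mod 1271)
5^128 ≡ 625^2 = 390625 ≡ 428 (mod 1271)
5^256 ≡ 428^2 = 183184 ≡ 160 (mod 1271)
5^512 ≡ 160^2 = 25600 ≡ 180 (mod 1271)
635 = 512 + 64 + 32 + 16 + 8 + 2 + 1 in binary powers of 2.
So 5^635 ≡ 180 · 625 · 180 · 160 · 428 · 25 · 5 ≡ 893 (mod 1271).
Squaring chain: 893; never reaches −1, so base 5 is a Miller–Rabin witness that 1271 is composite.

893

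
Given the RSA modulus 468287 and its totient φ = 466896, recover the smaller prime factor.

φ(n) = (p−1)(q−1) = n − (p+q) + 1, so p + q = 468287 − 466896 + 1 = 1392.
p and q are the roots of t² − 1392t + 468287 = 0.
Discriminant: 1392² − 4·468287 = 1937664 − 1873148 = 64516; √64516 = 254.
q = (1392 − 254)/2 = 569, p = (1392 + 254)/2 = 823.
Check: 569 · 823 = 468287.

569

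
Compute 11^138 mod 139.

11^1 ≡ 11 (mod 139)
11^2 ≡ 11^2 = 121 ≡ 121 (mod 139)
11^4 ≡ 121^2 = 14641 ≡ 46 (mod 139)
11^8 ≡ 46^2 = 2116 ≡ 31 (mod 139)
11^16 ≡ 31^2 = 961 ≡ 127 (mod 139)
11^32 ≡ 127^2 = 16129 ≡ 5 (mod 139)
11^64 ≡ 5^2 = 25 ≡ 25 (mod 139)
11^128 ≡ 25^2 = 625 ≡ 69 (mod 139)
138 = 128 + 8 + 2 in binary powers of 2.
So 11^138 ≡ 69 · 31 · 121 ≡ 1 (mod 139).
Since the result is 1, base 11 gives no evidence that 139 is composite.

1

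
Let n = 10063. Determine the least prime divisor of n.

10063 is odd.
Digit sum 10, not divisible by 3.
Ends in 3: not divisible by 5.
7: 10063 = 7·1437 + 4
11: 10063 = 11·914 + 9
13: 10063 = 13·774 + 1
17: 10063 = 17·591 + 16
19: 10063 = 19·529 + 12
23: 10063 = 23·437 + 12
29: 10063 = 29·347

29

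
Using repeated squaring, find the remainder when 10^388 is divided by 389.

10^1 ≡ 10 (mod 389)
10^2 ≡ 10^2 = 100 ≡ 100 (mod 389)
10^4 ≡ 100^2 = 10000 ≡ 275 (mod 389)
10^8 ≡ 275^2 = 75625 ≡ 159 (mod 389)
10^16 ≡ 159^2 = 25281 ≡ 385 (mod 389)
10^32 ≡ 385^2 = 148225 ≡ 16 (mod 389)
10^64 ≡ 16^2 = 256 ≡ 256 (mod 389)
10^128 ≡ 256^2 = 65536 ≡ 184 (mod 389)
10^256 ≡ 184^2 = 33856 ≡ 13 (mod 389)
388 = 256 + 128 + 4 in binary powers of 2.
So 10^388 ≡ 13 · 184 · 275 ≡ 1 (mod 389).
Since the result is 1, base 10 gives no evidence that 389 is composite.

1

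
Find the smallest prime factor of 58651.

89

58651 is odd.
Digit sum 25, not divisible by 3.
Ends in 1: not divisible by 5.
7: 58651 = 7·8378 + 5
11: 58651 = 11·5331 + 10
13: 58651 = 13·4511 + 8
17: 58651 = 17·3450 + 1
19: 58651 = 19·3086 + 17
23: 58651 = 23·2550 + 1
29: 58651 = 29·2022 + 13
31: 58651 = 31·1891 + 30
37: 58651 = 37·1585 + 6
41: 58651 = 41·1430 + 21
43: 58651 = 43·1363 + 42
47: 58651 = 47·1247 + 42
53: 58651 = 53·1106 + 33
59: 58651 = 59·994 + 5
61: 58651 = 61·961 + 30
67: 58651 = 67·875 + 26
71: 58651 = 71·826 + 5
73: 58651 = 73·803 + 32
79: 58651 = 79·742 + 33
83: 58651 = 83·706 + 53
89: 58651 = 89·659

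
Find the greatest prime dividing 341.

31

341 = 11 · 31
31 is prime.
So 341 = 11 · 31; the largest prime factor is 31.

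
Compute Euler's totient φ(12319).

12096

Factor: 12319 = 97 · 127.
φ(12319) = (97−1) · (127−1) = 96 · 126 = 12096.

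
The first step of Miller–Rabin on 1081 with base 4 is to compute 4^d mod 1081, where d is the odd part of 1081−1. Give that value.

271

1081 − 1 = 1080 = 2^3 · 135, so d = 135.
4^1 ≡ 4 (mod 1081)
4^2 ≡ 4^2 = 16 ≡ 16 (mod 1081)
4^4 ≡ 16^2 = 256 ≡ 256 (mod 1081)
4^8 ≡ 256^2 = 65536 ≡ 676 (mod 1081)
4^16 ≡ 676^2 = 456976 ≡ 794 (mod 1081)
4^32 ≡ 794^2 = 630436 ≡ 213 (mod 1081)
4^64 ≡ 213^2 = 45369 ≡ 1048 (mod 1081)
4^128 ≡ 1048^2 = 1098304 ≡ 8 (mod 1081)
135 = 128 + 4 + 2 + 1 in binary powers of 2.
So 4^135 ≡ 8 · 256 · 16 · 4 ≡ 271 (mod 1081).
Squaring chain: 271 → 1014 → 165; never reaches −1, so base 4 is a Miller–Rabin witness that 1081 is composite.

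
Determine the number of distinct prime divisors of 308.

3

308 = 2^2 · 77
77 = 7 · 11
308 = 2^2 · 7 · 11, which has 3 distinct prime factors.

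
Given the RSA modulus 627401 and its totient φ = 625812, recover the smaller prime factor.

φ(n) = (p−1)(q−1) = n − (p+q) + 1, so p + q = 627401 − 625812 + 1 = 1590.
p and q are the roots of t² − 1590t + 627401 = 0.
Discriminant: 1590² − 4·627401 = 2528100 − 2509604 = 18496; √18496 = 136.
q = (1590 − 136)/2 = 727, p = (1590 + 136)/2 = 863.
Check: 727 · 863 = 627401.

727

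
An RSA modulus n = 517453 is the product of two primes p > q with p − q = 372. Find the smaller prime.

Since p = q + 372, we have 517453 = q(q + 372), so q² + 372q − 517453 = 0.
Discriminant: 372² + 4·517453 = 138384 + 2069812 = 2208196; √2208196 = 1486.
q = (−372 + 1486)/2 = 557, and p = q + 372 = 929.
Check: 557 · 929 = 517453.

557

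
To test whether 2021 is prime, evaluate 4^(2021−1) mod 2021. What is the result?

4^1 ≡ 4 (mod 2021)
4^2 ≡ 4^2 = 16 ≡ 16 (mod 2021)
4^4 ≡ 16^2 = 256 ≡ 256 (mod 2021)
4^8 ≡ 256^2 = 65536 ≡ 864 (mod 2021)
4^16 ≡ 864^2 = 746496 ≡ 747 (mod 2021)
4^32 ≡ 747^2 = 558009 ≡ 213 (mod 2021)
4^64 ≡ 213^2 = 45369 ≡ 907 (mod 2021)
4^128 ≡ 907^2 = 822649 ≡ 102 (mod 2021)
4^256 ≡ 102^2 = 10404 ≡ 299 (mod 2021)
4^512 ≡ 299^2 = 89401 ≡ 477 (mod 2021)
4^1024 ≡ 477^2 = 227529 ≡ 1177 (mod 2021)
2020 = 1024 + 512 + 256 + 128 + 64 + 32 + 4 in binary powers of 2.
So 4^2020 ≡ 1177 · 477 · 299 · 102 · 907 · 213 · 256 ≡ 385 (mod 2021).
Since 385 ≠ 1, base 4 is a Fermat witness: 2021 is composite.

385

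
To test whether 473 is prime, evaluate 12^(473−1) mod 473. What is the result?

210

12^1 ≡ 12 (mod 473)
12^2 ≡ 12^2 = 144 ≡ 144 (mod 473)
12^4 ≡ 144^2 = 20736 ≡ 397 (mod 473)
12^8 ≡ 397^2 = 157609 ≡ 100 (mod 473)
12^16 ≡ 100^2 = 10000 ≡ 67 (mod 473)
12^32 ≡ 67^2 = 4489 ≡ 232 (mod 473)
12^64 ≡ 232^2 = 53824 ≡ 375 (mod 473)
12^128 ≡ 375^2 = 140625 ≡ 144 (mod 473)
12^256 ≡ 144^2 = 20736 ≡ 397 (mod 473)
472 = 256 + 128 + 64 + 16 + 8 in binary powers of 2.
So 12^472 ≡ 397 · 144 · 375 · 67 · 100 ≡ 210 (mod 473).
Since 210 ≠ 1, base 12 is a Fermat witness: 473 is composite.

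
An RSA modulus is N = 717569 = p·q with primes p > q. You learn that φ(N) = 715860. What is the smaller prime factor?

φ(n) = (p−1)(q−1) = n − (p+q) + 1, so p + q = 717569 − 715860 + 1 = 1710.
p and q are the roots of t² − 1710t + 717569 = 0.
Discriminant: 1710² − 4·717569 = 2924100 − 2870276 = 53824; √53824 = 232.
q = (1710 − 232)/2 = 739, p = (1710 + 232)/2 = 971.
Check: 739 · 971 = 717569.

739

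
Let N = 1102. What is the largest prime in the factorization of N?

29

1102 = 2 · 551
551 = 19 · 29
29 is prime.
So 1102 = 2 · 19 · 29; the largest prime factor is 29.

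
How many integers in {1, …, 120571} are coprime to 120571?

107520

Factor: 120571 = 11 · 97 · 113.
φ(120571) = (11−1) · (97−1) · (113−1) = 10 · 96 · 112 = 107520.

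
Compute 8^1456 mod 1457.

8^1 ≡ 8 (mod 1457)
8^2 ≡ 8^2 = 64 ≡ 64 (mod 1457)
8^4 ≡ 64^2 = 4096 ≡ 1182 (mod 1457)
8^8 ≡ 1182^2 = 1397124 ≡ 1318 (mod 1457)
8^16 ≡ 1318^2 = 1737124 ≡ 380 (mod 1457)
8^32 ≡ 380^2 = 144400 ≡ 157 (mod 1457)
8^64 ≡ 157^2 = 24649 ≡ 1337 (mod 1457)
8^128 ≡ 1337^2 = 1787569 ≡ 1287 (mod 1457)
8^256 ≡ 1287^2 = 1656369 ≡ 1217 (mod 1457)
8^512 ≡ 1217^2 = 1481089 ≡ 777 (mod 1457)
8^1024 ≡ 777^2 = 603729 ≡ 531 (mod 1457)
1456 = 1024 + 256 + 128 + 32 + 16 in binary powers of 2.
So 8^1456 ≡ 531 · 1217 · 1287 · 157 · 380 ≡ 1093 (mod 1457).
Since 1093 ≠ 1, base 8 is a Fermat witness: 1457 is composite.

1093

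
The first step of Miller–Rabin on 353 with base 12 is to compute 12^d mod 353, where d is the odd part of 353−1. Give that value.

7

353 − 1 = 352 = 2^5 · 11, so d = 11.
12^1 ≡ 12 (mod 353)
12^2 ≡ 12^2 = 144 ≡ 144 (mod 353)
12^4 ≡ 144^2 = 20736 ≡ 262 (mod 353)
12^8 ≡ 262^2 = 68644 ≡ 162 (mod 353)
11 = 8 + 2 + 1 in binary powers of 2.
So 12^11 ≡ 162 · 144 · 12 ≡ 7 (mod 353).
Squaring chain: 7 → 49 → 283 → 311 → 352; reaches −1, so base 12 does not prove 353 composite.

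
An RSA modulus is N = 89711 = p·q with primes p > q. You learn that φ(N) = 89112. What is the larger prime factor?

φ(n) = (p−1)(q−1) = n − (p+q) + 1, so p + q = 89711 − 89112 + 1 = 600.
p and q are the roots of t² − 600t + 89711 = 0.
Discriminant: 600² − 4·89711 = 360000 − 358844 = 1156; √1156 = 34.
q = (600 − 34)/2 = 283, p = (600 + 34)/2 = 317.
Check: 283 · 317 = 89711.

317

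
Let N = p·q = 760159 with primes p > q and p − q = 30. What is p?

Since p = q + 30, we have 760159 = q(q + 30), so q² + 30q − 760159 = 0.
Discriminant: 30² + 4·760159 = 900 + 3040636 = 3041536; √3041536 = 1744.
q = (−30 + 1744)/2 = 857, and p = q + 30 = 887.
Check: 857 · 887 = 760159.

887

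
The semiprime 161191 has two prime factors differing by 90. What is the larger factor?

Since p = q + 90, we have 161191 = q(q + 90), so q² + 90q − 161191 = 0.
Discriminant: 90² + 4·161191 = 8100 + 644764 = 652864; √652864 = 808.
q = (−90 + 808)/2 = 359, and p = q + 90 = 449.
Check: 359 · 449 = 161191.

449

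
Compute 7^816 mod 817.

7^1 ≡ 7 (mod 817)
7^2 ≡ 7^2 = 49 ≡ 49 (mod 817)
7^4 ≡ 49^2 = 2401 ≡ 767 (mod 817)
7^8 ≡ 767^2 = 588289 ≡ 49 (mod 817)
7^16 ≡ 49^2 = 2401 ≡ 767 (mod 817)
7^32 ≡ 767^2 = 588289 ≡ 49 (mod 817)
7^64 ≡ 49^2 = 2401 ≡ 767 (mod 817)
7^128 ≡ 767^2 = 588289 ≡ 49 (mod 817)
7^256 ≡ 49^2 = 2401 ≡ 767 (mod 817)
7^512 ≡ 767^2 = 588289 ≡ 49 (mod 817)
816 = 512 + 256 + 32 + 16 in binary powers of 2.
So 7^816 ≡ 49 · 767 · 49 · 767 ≡ 1 (mod 817).
Since the result is 1, base 7 gives no evidence that 817 is composite.

1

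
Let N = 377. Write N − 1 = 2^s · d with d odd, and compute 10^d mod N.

377 − 1 = 376 = 2^3 · 47, so d = 47.
10^1 ≡ 10 (mod 377)
10^2 ≡ 10^2 = 100 ≡ 100 (mod 377)
10^4 ≡ 100^2 = 10000 ≡ 198 (mod 377)
10^8 ≡ 198^2 = 39204 ≡ 373 (mod 377)
10^16 ≡ 373^2 = 139129 ≡ 16 (mod 377)
10^32 ≡ 16^2 = 256 ≡ 256 (mod 377)
47 = 32 + 8 + 4 + 2 + 1 in binary powers of 2.
So 10^47 ≡ 256 · 373 · 198 · 100 · 10 ≡ 108 (mod 377).
Squaring chain: 108 → 354 → 152; never reaches −1, so base 10 is a Miller–Rabin witness that 377 is composite.

108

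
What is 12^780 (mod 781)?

529

12^1 ≡ 12 (mod 781)
12^2 ≡ 12^2 = 144 ≡ 144 (mod 781)
12^4 ≡ 144^2 = 20736 ≡ 430 (mod 781)
12^8 ≡ 430^2 = 184900 ≡ 584 (mod 781)
12^16 ≡ 584^2 = 341056 ≡ 540 (mod 781)
12^32 ≡ 540^2 = 291600 ≡ 287 (mod 781)
12^64 ≡ 287^2 = 82369 ≡ 364 (mod 781)
12^128 ≡ 364^2 = 132496 ≡ 507 (mod 781)
12^256 ≡ 507^2 = 257049 ≡ 100 (mod 781)
12^512 ≡ 100^2 = 10000 ≡ 628 (mod 781)
780 = 512 + 256 + 8 + 4 in binary powers of 2.
So 12^780 ≡ 628 · 100 · 584 · 430 ≡ 529 (mod 781).
Since 529 ≠ 1, base 12 is a Fermat witness: 781 is composite.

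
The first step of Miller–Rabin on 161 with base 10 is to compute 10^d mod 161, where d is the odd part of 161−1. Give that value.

161 − 1 = 160 = 2^5 · 5, so d = 5.
10^1 ≡ 10 (mod 161)
10^2 ≡ 10^2 = 100 ≡ 100 (mod 161)
10^4 ≡ 100^2 = 10000 ≡ 18 (mod 161)
5 = 4 + 1 in binary powers of 2.
So 10^5 ≡ 18 · 10 ≡ 19 (mod 161).
Squaring chain: 19 → 39 → 72 → 32 → 58; never reaches −1, so base 10 is a Miller–Rabin witness that 161 is composite.

19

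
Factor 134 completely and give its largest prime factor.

134 = 2 · 67
67 is prime.
So 134 = 2 · 67; the largest prime factor is 67.

67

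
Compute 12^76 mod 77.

23

12^1 ≡ 12 (mod 77)
12^2 ≡ 12^2 = 144 ≡ 67 (mod 77)
12^4 ≡ 67^2 = 4489 ≡ 23 (mod 77)
12^8 ≡ 23^2 = 529 ≡ 67 (mod 77)
12^16 ≡ 67^2 = 4489 ≡ 23 (mod 77)
12^32 ≡ 23^2 = 529 ≡ 67 (mod 77)
12^64 ≡ 67^2 = 4489 ≡ 23 (mod 77)
76 = 64 + 8 + 4 in binary powers of 2.
So 12^76 ≡ 23 · 67 · 23 ≡ 23 (mod 77).
Since 23 ≠ 1, base 12 is a Fermat witness: 77 is composite.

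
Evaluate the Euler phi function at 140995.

111456

Factor: 140995 = 5 · 163 · 173.
φ(140995) = (5−1) · (163−1) · (173−1) = 4 · 162 · 172 = 111456.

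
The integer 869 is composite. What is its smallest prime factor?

869 is odd.
Digit sum 23, not divisible by 3.
Ends in 9: not divisible by 5.
7: 869 = 7·124 + 1
11: 869 = 11·79

11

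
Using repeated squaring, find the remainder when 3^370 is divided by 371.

3^1 ≡ 3 (mod 371)
3^2 ≡ 3^2 = 9 ≡ 9 (mod 371)
3^4 ≡ 9^2 = 81 ≡ 81 (mod 371)
3^8 ≡ 81^2 = 6561 ≡ 254 (mod 371)
3^16 ≡ 254^2 = 64516 ≡ 333 (mod 371)
3^32 ≡ 333^2 = 110889 ≡ 331 (mod 371)
3^64 ≡ 331^2 = 109561 ≡ 116 (mod 371)
3^128 ≡ 116^2 = 13456 ≡ 100 (mod 371)
3^256 ≡ 100^2 = 10000 ≡ 354 (mod 371)
370 = 256 + 64 + 32 + 16 + 2 in binary powers of 2.
So 3^370 ≡ 354 · 116 · 331 · 333 · 9 ≡ 305 (mod 371).
Since 305 ≠ 1, base 3 is a Fermat witness: 371 is composite.

305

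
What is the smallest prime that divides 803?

11

803 is odd.
Digit sum 11, not divisible by 3.
Ends in 3: not divisible by 5.
7: 803 = 7·114 + 5
11: 803 = 11·73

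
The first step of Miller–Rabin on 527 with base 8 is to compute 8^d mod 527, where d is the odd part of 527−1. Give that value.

527 − 1 = 526 = 2^1 · 263, so d = 263.
8^1 ≡ 8 (mod 527)
8^2 ≡ 8^2 = 64 ≡ 64 (mod 527)
8^4 ≡ 64^2 = 4096 ≡ 407 (mod 527)
8^8 ≡ 407^2 = 165649 ≡ 171 (mod 527)
8^16 ≡ 171^2 = 29241 ≡ 256 (mod 527)
8^32 ≡ 256^2 = 65536 ≡ 188 (mod 527)
8^64 ≡ 188^2 = 35344 ≡ 35 (mod 527)
8^128 ≡ 35^2 = 1225 ≡ 171 (mod 527)
8^256 ≡ 171^2 = 29241 ≡ 256 (mod 527)
263 = 256 + 4 + 2 + 1 in binary powers of 2.
So 8^263 ≡ 256 · 407 · 64 · 8 ≡ 202 (mod 527).
Squaring chain: 202; never reaches −1, so base 8 is a Miller–Rabin witness that 527 is composite.

202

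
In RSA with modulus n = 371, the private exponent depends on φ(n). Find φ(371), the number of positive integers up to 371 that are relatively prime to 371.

Factor: 371 = 7 · 53.
φ(371) = (7−1) · (53−1) = 6 · 52 = 312.

312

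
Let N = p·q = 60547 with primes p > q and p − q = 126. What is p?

Since p = q + 126, we have 60547 = q(q + 126), so q² + 126q − 60547 = 0.
Discriminant: 126² + 4·60547 = 15876 + 242188 = 258064; √258064 = 508.
q = (−126 + 508)/2 = 191, and p = q + 126 = 317.
Check: 191 · 317 = 60547.

317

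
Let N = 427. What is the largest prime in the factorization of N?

61

427 = 7 · 61
61 is prime.
So 427 = 7 · 61; the largest prime factor is 61.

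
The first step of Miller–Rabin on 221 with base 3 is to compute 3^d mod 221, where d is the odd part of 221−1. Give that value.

221 − 1 = 220 = 2^2 · 55, so d = 55.
3^1 ≡ 3 (mod 221)
3^2 ≡ 3^2 = 9 ≡ 9 (mod 221)
3^4 ≡ 9^2 = 81 ≡ 81 (mod 221)
3^8 ≡ 81^2 = 6561 ≡ 152 (mod 221)
3^16 ≡ 152^2 = 23104 ≡ 120 (mod 221)
3^32 ≡ 120^2 = 14400 ≡ 35 (mod 221)
55 = 32 + 16 + 4 + 2 + 1 in binary powers of 2.
So 3^55 ≡ 35 · 120 · 81 · 9 · 3 ≡ 198 (mod 221).
Squaring chain: 198 → 87; never reaches −1, so base 3 is a Miller–Rabin witness that 221 is composite.

198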